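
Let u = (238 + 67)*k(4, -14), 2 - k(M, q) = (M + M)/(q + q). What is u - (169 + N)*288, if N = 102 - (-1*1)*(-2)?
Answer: -537424/7 ≈ -76775.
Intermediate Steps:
k(M, q) = 2 - M/q (k(M, q) = 2 - (M + M)/(q + q) = 2 - 2*M/(2*q) = 2 - 2*M*1/(2*q) = 2 - M/q)
N = 100 (N = 102 - (-1)*(-2) = 102 - 1*2 = 102 - 2 = 100)
u = 4880/7 (u = (238 + 67)*(2 - 1*4/(-14)) = 305*(2 - 1*4*(-1/14)) = 305*(2 + 2/7) = 305*(16/7) = 4880/7 ≈ 697.14)
u - (169 + N)*288 = 4880/7 - (169 + 100)*288 = 4880/7 - 269*288 = 4880/7 - 1*77472 = 4880/7 - 77472 = -537424/7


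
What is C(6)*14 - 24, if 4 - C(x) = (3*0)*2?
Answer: 32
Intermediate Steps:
C(x) = 4 (C(x) = 4 - 3*0*2 = 4 - 0*2 = 4 - 1*0 = 4 + 0 = 4)
C(6)*14 - 24 = 4*14 - 24 = 56 - 24 = 32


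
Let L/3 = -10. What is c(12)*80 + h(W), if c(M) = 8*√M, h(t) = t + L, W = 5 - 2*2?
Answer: -29 + 1280*√3 ≈ 2188.0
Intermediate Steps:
L = -30 (L = 3*(-10) = -30)
W = 1 (W = 5 - 1*4 = 5 - 4 = 1)
h(t) = -30 + t (h(t) = t - 30 = -30 + t)
c(12)*80 + h(W) = (8*√12)*80 + (-30 + 1) = (8*(2*√3))*80 - 29 = (16*√3)*80 - 29 = 1280*√3 - 29 = -29 + 1280*√3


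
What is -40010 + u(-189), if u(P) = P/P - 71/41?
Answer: -1640440/41 ≈ -40011.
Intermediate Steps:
u(P) = -30/41 (u(P) = 1 - 71*1/41 = 1 - 71/41 = -30/41)
-40010 + u(-189) = -40010 - 30/41 = -1640440/41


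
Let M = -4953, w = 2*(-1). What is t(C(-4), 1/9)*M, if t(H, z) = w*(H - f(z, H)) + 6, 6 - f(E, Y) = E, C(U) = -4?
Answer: -383032/3 ≈ -1.2768e+5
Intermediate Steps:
w = -2
f(E, Y) = 6 - E
t(H, z) = 18 - 2*H - 2*z (t(H, z) = -2*(H - (6 - z)) + 6 = -2*(H + (-6 + z)) + 6 = -2*(-6 + H + z) + 6 = (12 - 2*H - 2*z) + 6 = 18 - 2*H - 2*z)
t(C(-4), 1/9)*M = (18 - 2*(-4) - 2/9)*(-4953) = (18 + 8 - 2*⅑)*(-4953) = (18 + 8 - 2/9)*(-4953) = (232/9)*(-4953) = -383032/3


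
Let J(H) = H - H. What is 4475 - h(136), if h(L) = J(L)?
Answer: 4475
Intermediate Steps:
J(H) = 0
h(L) = 0
4475 - h(136) = 4475 - 1*0 = 4475 + 0 = 4475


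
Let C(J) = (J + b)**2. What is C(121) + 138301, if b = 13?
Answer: 156257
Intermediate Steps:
C(J) = (13 + J)**2 (C(J) = (J + 13)**2 = (13 + J)**2)
C(121) + 138301 = (13 + 121)**2 + 138301 = 134**2 + 138301 = 17956 + 138301 = 156257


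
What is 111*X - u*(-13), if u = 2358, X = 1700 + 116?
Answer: 232230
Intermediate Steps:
X = 1816
111*X - u*(-13) = 111*1816 - 2358*(-13) = 201576 - 1*(-30654) = 201576 + 30654 = 232230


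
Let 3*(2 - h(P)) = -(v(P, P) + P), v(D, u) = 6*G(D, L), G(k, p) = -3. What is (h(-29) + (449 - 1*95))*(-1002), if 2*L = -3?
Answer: -341014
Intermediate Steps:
L = -3/2 (L = (½)*(-3) = -3/2 ≈ -1.5000)
v(D, u) = -18 (v(D, u) = 6*(-3) = -18)
h(P) = -4 + P/3 (h(P) = 2 - (-1)*(-18 + P)/3 = 2 - (18 - P)/3 = 2 + (-6 + P/3) = -4 + P/3)
(h(-29) + (449 - 1*95))*(-1002) = ((-4 + (⅓)*(-29)) + (449 - 1*95))*(-1002) = ((-4 - 29/3) + (449 - 95))*(-1002) = (-41/3 + 354)*(-1002) = (1021/3)*(-1002) = -341014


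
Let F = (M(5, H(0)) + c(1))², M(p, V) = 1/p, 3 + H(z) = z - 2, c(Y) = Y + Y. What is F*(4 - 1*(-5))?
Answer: 1089/25 ≈ 43.560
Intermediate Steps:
c(Y) = 2*Y
H(z) = -5 + z (H(z) = -3 + (z - 2) = -3 + (-2 + z) = -5 + z)
F = 121/25 (F = (1/5 + 2*1)² = (⅕ + 2)² = (11/5)² = 121/25 ≈ 4.8400)
F*(4 - 1*(-5)) = 121*(4 - 1*(-5))/25 = 121*(4 + 5)/25 = (121/25)*9 = 1089/25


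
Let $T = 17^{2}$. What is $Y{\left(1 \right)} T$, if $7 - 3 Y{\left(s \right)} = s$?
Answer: $578$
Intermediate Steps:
$Y{\left(s \right)} = \frac{7}{3} - \frac{s}{3}$
$T = 289$
$Y{\left(1 \right)} T = \left(\frac{7}{3} - \frac{1}{3}\right) 289 = 2 \cdot 289 = 578$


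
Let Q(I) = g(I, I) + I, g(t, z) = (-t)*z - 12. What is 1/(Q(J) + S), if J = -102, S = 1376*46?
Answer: 1/52778 ≈ 1.8947e-5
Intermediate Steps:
g(t, z) = -12 - t*z (g(t, z) = -t*z - 12 = -12 - t*z)
S = 63296
Q(I) = -12 + I - I² (Q(I) = (-12 - I*I) + I = (-12 - I²) + I = -12 + I - I²)
1/(Q(J) + S) = 1/((-12 - 102 - 1*(-102)²) + 63296) = 1/((-12 - 102 - 1*10404) + 63296) = 1/((-12 - 102 - 10404) + 63296) = 1/(-10518 + 63296) = 1/52778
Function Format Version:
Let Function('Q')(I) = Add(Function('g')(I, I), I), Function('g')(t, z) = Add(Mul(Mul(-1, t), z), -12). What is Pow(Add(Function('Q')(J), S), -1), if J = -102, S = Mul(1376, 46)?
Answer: Rational(1, 52778) ≈ 1.8947e-5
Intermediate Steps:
Function('g')(t, z) = Add(-12, Mul(-1, t, z)) (Function('g')(t, z) = Add(Mul(-1, t, z), -12) = Add(-12, Mul(-1, t, z)))
S = 63296
Function('Q')(I) = Add(-12, I, Mul(-1, Pow(I, 2))) (Function('Q')(I) = Add(Add(-12, Mul(-1, I, I)), I) = Add(Add(-12, Mul(-1, Pow(I, 2))), I) = Add(-12, I, Mul(-1, Pow(I, 2))))
Pow(Add(Function('Q')(J), S), -1) = Pow(Add(Add(-12, -102, Mul(-1, Pow(-102, 2))), 63296), -1) = Pow(Add(Add(-12, -102, Mul(-1, 10404)), 63296), -1) = Pow(Add(Add(-12, -102, -10404), 63296), -1) = Pow(Add(-10518, 63296), -1) = Pow(52778, -1) = Rational(1, 52778)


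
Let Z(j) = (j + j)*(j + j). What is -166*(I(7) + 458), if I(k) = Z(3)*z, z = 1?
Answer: -82004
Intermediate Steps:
Z(j) = 4*j² (Z(j) = (2*j)*(2*j) = 4*j²)
I(k) = 36 (I(k) = (4*3²)*1 = (4*9)*1 = 36*1 = 36)
-166*(I(7) + 458) = -166*(36 + 458) = -166*494 = -82004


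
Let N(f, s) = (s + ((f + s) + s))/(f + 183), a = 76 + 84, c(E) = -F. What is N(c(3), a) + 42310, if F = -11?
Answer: 8208631/194 ≈ 42313.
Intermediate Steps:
c(E) = 11 (c(E) = -1*(-11) = 11)
a = 160
N(f, s) = (f + 3*s)/(183 + f) (N(f, s) = (s + (f + 2*s))/(183 + f) = (f + 3*s)/(183 + f))
N(c(3), a) + 42310 = (11 + 3*160)/(183 + 11) + 42310 = (11 + 480)/194 + 42310 = (1/194)*491 + 42310 = 491/194 + 42310 = 8208631/194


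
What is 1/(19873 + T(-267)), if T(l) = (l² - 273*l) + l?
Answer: 1/163786 ≈ 6.1055e-6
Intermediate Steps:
T(l) = l² - 272*l
1/(19873 + T(-267)) = 1/(19873 - 267*(-272 - 267)) = 1/(19873 - 267*(-539)) = 1/(19873 + 143913) = 1/163786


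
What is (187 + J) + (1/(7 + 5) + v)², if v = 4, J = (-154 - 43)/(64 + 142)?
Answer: 3006703/14832 ≈ 202.72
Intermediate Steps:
J = -197/206 ≈ -0.95631
(187 + J) + (1/(7 + 5) + v)² = (187 - 197/206) + (1/(7 + 5) + 4)² = 38325/206 + (1/12 + 4)² = 38325/206 + (49/12)² = 38325/206 + 2401/144 = 3006703/14832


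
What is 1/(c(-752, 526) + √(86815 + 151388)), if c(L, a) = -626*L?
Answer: 470752/221607207301 - 3*√26467/221607207301 ≈ 2.1221e-6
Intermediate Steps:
1/(c(-752, 526) + √(86815 + 151388)) = 1/(-626*(-752) + √(86815 + 151388)) = 1/(470752 + √238203) = 1/(470752 + 3*√26467)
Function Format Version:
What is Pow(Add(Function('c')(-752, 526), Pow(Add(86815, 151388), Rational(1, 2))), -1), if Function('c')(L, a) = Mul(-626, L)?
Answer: Add(Rational(470752, 221607207301), Mul(Rational(-3, 221607207301), Pow(26467, Rational(1, 2)))) ≈ 2.1221e-6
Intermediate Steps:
Pow(Add(Function('c')(-752, 526), Pow(Add(86815, 151388), Rational(1, 2))), -1) = Pow(Add(Mul(-626, -752), Pow(Add(86815, 151388), Rational(1, 2))), -1) = Pow(Add(470752, Pow(238203, Rational(1, 2))), -1) = Pow(Add(470752, Mul(3, Pow(26467, Rational(1, 2)))), -1)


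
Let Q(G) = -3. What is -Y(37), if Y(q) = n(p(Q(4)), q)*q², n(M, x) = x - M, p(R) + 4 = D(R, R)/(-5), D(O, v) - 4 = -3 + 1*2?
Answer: -284752/5 ≈ -56950.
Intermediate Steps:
D(O, v) = 3 (D(O, v) = 4 + (-3 + 1*2) = 4 + (-3 + 2) = 4 - 1 = 3)
p(R) = -23/5 (p(R) = -4 + 3/(-5) = -4 + 3*(-⅕) = -4 - ⅗ = -23/5)
Y(q) = q²*(23/5 + q) (Y(q) = (q - 1*(-23/5))*q² = (q + 23/5)*q² = (23/5 + q)*q² = q²*(23/5 + q))
-Y(37) = -37²*(23/5 + 37) = -1369*208/5 = -1*284752/5 = -284752/5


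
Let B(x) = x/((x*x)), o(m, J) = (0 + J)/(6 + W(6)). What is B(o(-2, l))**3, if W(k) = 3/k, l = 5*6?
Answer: 2197/216000 ≈ 0.010171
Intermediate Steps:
l = 30
o(m, J) = 2*J/13 (o(m, J) = (0 + J)/(6 + 3/6) = J/(6 + 3*(1/6)) = J/(6 + 1/2) = J/(13/2) = J*(2/13) = 2*J/13)
B(x) = 1/x (B(x) = x/(x**2) = x/x**2 = 1/x)
B(o(-2, l))**3 = (1/((2/13)*30))**3 = (1/(60/13))**3 = (13/60)**3 = 2197/216000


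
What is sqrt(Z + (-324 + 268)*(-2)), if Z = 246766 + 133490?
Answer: 4*sqrt(23773) ≈ 616.74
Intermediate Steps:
Z = 380256
sqrt(Z + (-324 + 268)*(-2)) = sqrt(380256 + (-324 + 268)*(-2)) = sqrt(380256 - 56*(-2)) = sqrt(380256 + 112) = sqrt(380368) = 4*sqrt(23773)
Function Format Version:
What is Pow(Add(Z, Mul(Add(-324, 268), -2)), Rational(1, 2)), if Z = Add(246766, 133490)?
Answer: Mul(4, Pow(23773, Rational(1, 2))) ≈ 616.74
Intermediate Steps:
Z = 380256
Pow(Add(Z, Mul(Add(-324, 268), -2)), Rational(1, 2)) = Pow(Add(380256, Mul(Add(-324, 268), -2)), Rational(1, 2)) = Pow(Add(380256, Mul(-56, -2)), Rational(1, 2)) = Pow(Add(380256, 112), Rational(1, 2)) = Pow(380368, Rational(1, 2)) = Mul(4, Pow(23773, Rational(1, 2)))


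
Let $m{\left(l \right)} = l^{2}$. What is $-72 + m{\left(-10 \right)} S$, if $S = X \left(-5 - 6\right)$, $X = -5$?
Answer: $5428$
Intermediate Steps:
$S = 55$ ($S = - 5 \left(-5 - 6\right) = \left(-5\right) \left(-11\right) = 55$)
$-72 + m{\left(-10 \right)} S = -72 + \left(-10\right)^{2} \cdot 55 = -72 + 100 \cdot 55 = -72 + 5500 = 5428$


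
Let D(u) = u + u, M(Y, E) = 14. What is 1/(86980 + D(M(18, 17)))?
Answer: 1/87008 ≈ 1.1493e-5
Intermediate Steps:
D(u) = 2*u
1/(86980 + D(M(18, 17))) = 1/(86980 + 2*14) = 1/(86980 + 28) = 1/87008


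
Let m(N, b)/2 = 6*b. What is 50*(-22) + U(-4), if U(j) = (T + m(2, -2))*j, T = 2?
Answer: -1012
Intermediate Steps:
m(N, b) = 12*b (m(N, b) = 2*(6*b) = 12*b)
U(j) = -22*j (U(j) = (2 + 12*(-2))*j = (2 - 24)*j = -22*j)
50*(-22) + U(-4) = 50*(-22) - 22*(-4) = -1100 + 88 = -1012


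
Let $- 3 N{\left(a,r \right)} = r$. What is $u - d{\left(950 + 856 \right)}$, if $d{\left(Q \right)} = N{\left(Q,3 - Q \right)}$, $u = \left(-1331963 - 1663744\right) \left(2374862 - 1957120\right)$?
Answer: $-1251432634195$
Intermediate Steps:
$N{\left(a,r \right)} = - \frac{r}{3}$
$u = -1251432633594$ ($u = \left(-2995707\right) 417742 = -1251432633594$)
$d{\left(Q \right)} = -1 + \frac{Q}{3}$ ($d{\left(Q \right)} = - \frac{3 - Q}{3} = -1 + \frac{Q}{3}$)
$u - d{\left(950 + 856 \right)} = -1251432633594 - \left(-1 + \frac{950 + 856}{3}\right) = -1251432633594 - \left(-1 + \frac{1}{3} \cdot 1806\right) = -1251432633594 - \left(-1 + 602\right) = -1251432633594 - 601 = -1251432634195$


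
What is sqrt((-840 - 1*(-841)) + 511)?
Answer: 16*sqrt(2) ≈ 22.627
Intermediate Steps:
sqrt((-840 - 1*(-841)) + 511) = sqrt((-840 + 841) + 511) = sqrt(1 + 511) = sqrt(512) = 16*sqrt(2)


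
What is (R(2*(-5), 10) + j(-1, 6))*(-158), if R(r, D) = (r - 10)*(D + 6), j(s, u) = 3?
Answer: 50086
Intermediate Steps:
R(r, D) = (-10 + r)*(6 + D)
(R(2*(-5), 10) + j(-1, 6))*(-158) = ((-60 - 10*10 + 6*(2*(-5)) + 10*(2*(-5))) + 3)*(-158) = ((-60 - 100 + 6*(-10) + 10*(-10)) + 3)*(-158) = ((-60 - 100 - 60 - 100) + 3)*(-158) = (-320 + 3)*(-158) = -317*(-158) = 50086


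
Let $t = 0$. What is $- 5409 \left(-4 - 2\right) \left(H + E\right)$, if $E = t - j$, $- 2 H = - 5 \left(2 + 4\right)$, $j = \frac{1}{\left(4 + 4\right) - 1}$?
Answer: $\frac{3375216}{7} \approx 4.8217 \cdot 10^{5}$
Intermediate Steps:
$j = \frac{1}{7}$ ($j = \frac{1}{8 - 1} = \frac{1}{7} \approx 0.14286$)
$H = 15$ ($H = - \frac{\left(-5\right) \left(2 + 4\right)}{2} = - \frac{\left(-5\right) 6}{2} = \left(- \frac{1}{2}\right) \left(-30\right) = 15$)
$E = - \frac{1}{7}$ ($E = 0 - \frac{1}{7} = - \frac{1}{7} \approx -0.14286$)
$- 5409 \left(-4 - 2\right) \left(H + E\right) = - 5409 \left(-4 - 2\right) \left(15 - \frac{1}{7}\right) = - 5409 \left(\left(-6\right) \frac{104}{7}\right) = \left(-5409\right) \left(- \frac{624}{7}\right) = \frac{3375216}{7}$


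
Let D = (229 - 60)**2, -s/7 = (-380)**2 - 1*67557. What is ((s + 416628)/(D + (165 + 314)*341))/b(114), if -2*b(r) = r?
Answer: 121273/10938300 ≈ 0.011087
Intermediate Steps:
s = -537901 (s = -7*((-380)**2 - 1*67557) = -7*(144400 - 67557) = -7*76843 = -537901)
D = 28561 (D = 169**2 = 28561)
b(r) = -r/2
((s + 416628)/(D + (165 + 314)*341))/b(114) = ((-537901 + 416628)/(28561 + (165 + 314)*341))/((-1/2*114)) = -121273/(28561 + 479*341)/(-57) = -121273/(28561 + 163339)*(-1/57) = -121273/191900*(-1/57) = 121273/10938300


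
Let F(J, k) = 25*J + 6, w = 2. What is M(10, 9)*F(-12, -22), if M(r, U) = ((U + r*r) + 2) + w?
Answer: -33222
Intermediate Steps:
F(J, k) = 6 + 25*J
M(r, U) = 4 + U + r**2 (M(r, U) = ((U + r*r) + 2) + 2 = ((U + r**2) + 2) + 2 = (2 + U + r**2) + 2 = 4 + U + r**2)
M(10, 9)*F(-12, -22) = (4 + 9 + 10**2)*(6 + 25*(-12)) = (4 + 9 + 100)*(6 - 300) = 113*(-294) = -33222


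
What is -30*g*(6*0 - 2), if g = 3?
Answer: 180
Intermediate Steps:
-30*g*(6*0 - 2) = -90*(6*0 - 2) = -90*(0 - 2) = -90*(-2) = -30*(-6) = 180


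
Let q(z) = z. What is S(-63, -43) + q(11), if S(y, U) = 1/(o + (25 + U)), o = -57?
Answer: 824/75 ≈ 10.987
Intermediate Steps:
S(y, U) = 1/(-32 + U) (S(y, U) = 1/(-57 + (25 + U)) = 1/(-32 + U))
S(-63, -43) + q(11) = 1/(-32 - 43) + 11 = 1/(-75) + 11 = -1/75 + 11 = 824/75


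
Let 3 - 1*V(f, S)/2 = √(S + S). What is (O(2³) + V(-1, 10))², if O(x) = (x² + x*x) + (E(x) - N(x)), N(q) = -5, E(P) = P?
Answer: 21689 - 1176*√5 ≈ 19059.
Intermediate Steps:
V(f, S) = 6 - 2*√2*√S (V(f, S) = 6 - 2*√(S + S) = 6 - 2*√2*√S)
O(x) = 5 + x + 2*x² (O(x) = (x² + x*x) + (x - 1*(-5)) = (x² + x²) + (x + 5) = 2*x² + (5 + x) = 5 + x + 2*x²)
(O(2³) + V(-1, 10))² = ((5 + 2³ + 2*(2³)²) + (6 - 2*√2*√10))² = ((5 + 8 + 2*8²) + (6 - 4*√5))² = ((5 + 8 + 2*64) + (6 - 4*√5))² = ((5 + 8 + 128) + (6 - 4*√5))² = (141 + (6 - 4*√5))² = (147 - 4*√5)²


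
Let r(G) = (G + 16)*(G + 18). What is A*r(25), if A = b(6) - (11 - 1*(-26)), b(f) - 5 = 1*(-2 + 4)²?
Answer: -49364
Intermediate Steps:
b(f) = 9 (b(f) = 5 + 1*(-2 + 4)² = 5 + 1*2² = 5 + 1*4 = 5 + 4 = 9)
r(G) = (16 + G)*(18 + G)
A = -28 (A = 9 - (11 - 1*(-26)) = 9 - (11 + 26) = 9 - 1*37 = 9 - 37 = -28)
A*r(25) = -28*(288 + 25² + 34*25) = -28*(288 + 625 + 850) = -28*1763 = -49364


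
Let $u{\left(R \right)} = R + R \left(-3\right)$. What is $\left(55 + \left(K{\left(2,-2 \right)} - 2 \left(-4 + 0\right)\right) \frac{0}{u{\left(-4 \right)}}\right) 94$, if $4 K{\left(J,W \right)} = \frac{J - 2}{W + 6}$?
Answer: $5170$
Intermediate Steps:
$u{\left(R \right)} = - 2 R$ ($u{\left(R \right)} = R - 3 R = - 2 R$)
$K{\left(J,W \right)} = \frac{-2 + J}{4 \left(6 + W\right)}$ ($K{\left(J,W \right)} = \frac{\left(J - 2\right) \frac{1}{W + 6}}{4} = \frac{\left(-2 + J\right) \frac{1}{6 + W}}{4} = \frac{\frac{1}{6 + W} \left(-2 + J\right)}{4} = \frac{-2 + J}{4 \left(6 + W\right)}$)
$\left(55 + \left(K{\left(2,-2 \right)} - 2 \left(-4 + 0\right)\right) \frac{0}{u{\left(-4 \right)}}\right) 94 = \left(55 + \left(\frac{-2 + 2}{4 \left(6 - 2\right)} - 2 \left(-4 + 0\right)\right) \frac{0}{\left(-2\right) \left(-4\right)}\right) 94 = \left(55 + \left(\frac{1}{4} \cdot \frac{1}{4} \cdot 0 - -8\right) \frac{0}{8}\right) 94 = \left(55 + \left(\frac{1}{4} \cdot \frac{1}{4} \cdot 0 + 8\right) 0 \cdot \frac{1}{8}\right) 94 = \left(55 + \left(0 + 8\right) 0\right) 94 = \left(55 + 8 \cdot 0\right) 94 = \left(55 + 0\right) 94 = 55 \cdot 94 = 5170$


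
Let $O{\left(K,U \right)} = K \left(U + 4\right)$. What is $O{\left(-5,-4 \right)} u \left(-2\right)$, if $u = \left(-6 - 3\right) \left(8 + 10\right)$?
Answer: $0$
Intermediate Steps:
$O{\left(K,U \right)} = K \left(4 + U\right)$
$u = -162$ ($u = \left(-9\right) 18 = -162$)
$O{\left(-5,-4 \right)} u \left(-2\right) = - 5 \left(4 - 4\right) \left(-162\right) \left(-2\right) = \left(-5\right) 0 \left(-162\right) \left(-2\right) = 0 \left(-162\right) \left(-2\right) = 0 \left(-2\right) = 0$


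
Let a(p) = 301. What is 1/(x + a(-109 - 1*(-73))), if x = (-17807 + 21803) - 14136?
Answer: -1/9839 ≈ -0.00010164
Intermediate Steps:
x = -10140 (x = 3996 - 14136 = -10140)
1/(x + a(-109 - 1*(-73))) = 1/(-10140 + 301) = 1/(-9839) = -1/9839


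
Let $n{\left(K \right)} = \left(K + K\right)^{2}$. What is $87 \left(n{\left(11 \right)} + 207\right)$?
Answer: $60117$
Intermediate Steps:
$n{\left(K \right)} = 4 K^{2}$ ($n{\left(K \right)} = \left(2 K\right)^{2} = 4 K^{2}$)
$87 \left(n{\left(11 \right)} + 207\right) = 87 \left(4 \cdot 11^{2} + 207\right) = 87 \left(4 \cdot 121 + 207\right) = 87 \left(484 + 207\right) = 87 \cdot 691 = 60117$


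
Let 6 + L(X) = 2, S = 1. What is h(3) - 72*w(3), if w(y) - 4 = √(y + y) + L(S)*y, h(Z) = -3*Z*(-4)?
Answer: 612 - 72*√6 ≈ 435.64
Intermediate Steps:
h(Z) = 12*Z
L(X) = -4 (L(X) = -6 + 2 = -4)
w(y) = 4 - 4*y + √2*√y (w(y) = 4 + (√(y + y) - 4*y) = 4 + (√(2*y) - 4*y) = 4 + (√2*√y - 4*y) = 4 + (-4*y + √2*√y) = 4 - 4*y + √2*√y)
h(3) - 72*w(3) = 12*3 - 72*(4 - 4*3 + √2*√3) = 36 - 72*(4 - 12 + √6) = 36 - 72*(-8 + √6) = 36 - 18*(-32 + 4*√6) = 36 + (576 - 72*√6) = 612 - 72*√6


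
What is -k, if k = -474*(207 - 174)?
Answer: 15642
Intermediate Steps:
k = -15642 (k = -474*33 = -15642)
-k = -1*(-15642) = 15642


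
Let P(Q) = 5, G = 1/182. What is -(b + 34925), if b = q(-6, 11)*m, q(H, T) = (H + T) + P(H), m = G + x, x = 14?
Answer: -3190920/91 ≈ -35065.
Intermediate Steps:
G = 1/182 ≈ 0.0054945
m = 2549/182 (m = 1/182 + 14 = 2549/182 ≈ 14.005)
q(H, T) = 5 + H + T (q(H, T) = (H + T) + 5 = 5 + H + T)
b = 12745/91 (b = (5 - 6 + 11)*(2549/182) = 10*(2549/182) = 12745/91 ≈ 140.05)
-(b + 34925) = -(12745/91 + 34925) = -1*3190920/91 = -3190920/91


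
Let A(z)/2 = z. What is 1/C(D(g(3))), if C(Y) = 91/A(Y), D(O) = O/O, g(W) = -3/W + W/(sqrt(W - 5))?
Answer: 2/91 ≈ 0.021978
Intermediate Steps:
A(z) = 2*z
g(W) = -3/W + W/sqrt(-5 + W) (g(W) = -3/W + W/(sqrt(-5 + W)) = -3/W + W/sqrt(-5 + W))
D(O) = 1
C(Y) = 91/(2*Y) (C(Y) = 91/((2*Y)) = 91*(1/(2*Y)) = 91/(2*Y))
1/C(D(g(3))) = 1/((91/2)/1) = 1/((91/2)*1) = 1/(91/2) = 2/91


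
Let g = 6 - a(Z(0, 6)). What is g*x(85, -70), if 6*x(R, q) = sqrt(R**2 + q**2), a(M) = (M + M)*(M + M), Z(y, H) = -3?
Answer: -25*sqrt(485) ≈ -550.57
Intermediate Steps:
a(M) = 4*M**2 (a(M) = (2*M)*(2*M) = 4*M**2)
x(R, q) = sqrt(R**2 + q**2)/6
g = -30 (g = 6 - 4*(-3)**2 = 6 - 4*9 = 6 - 1*36 = 6 - 36 = -30)
g*x(85, -70) = -5*sqrt(85**2 + (-70)**2) = -5*sqrt(7225 + 4900) = -5*sqrt(12125) = -5*5*sqrt(485) = -25*sqrt(485)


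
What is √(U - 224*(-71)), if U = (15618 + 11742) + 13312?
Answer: 16*√221 ≈ 237.86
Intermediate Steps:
U = 40672 (U = 27360 + 13312 = 40672)
√(U - 224*(-71)) = √(40672 - 224*(-71)) = √(40672 + 15904) = √56576 = 16*√221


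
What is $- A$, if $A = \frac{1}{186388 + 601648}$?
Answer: $- \frac{1}{788036} \approx -1.269 \cdot 10^{-6}$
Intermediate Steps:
$A = \frac{1}{788036} \approx 1.269 \cdot 10^{-6}$
$- A = \left(-1\right) \frac{1}{788036} = - \frac{1}{788036}$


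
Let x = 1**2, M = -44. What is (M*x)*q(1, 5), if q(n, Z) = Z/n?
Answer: -220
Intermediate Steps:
x = 1
(M*x)*q(1, 5) = (-44*1)*(5/1) = -220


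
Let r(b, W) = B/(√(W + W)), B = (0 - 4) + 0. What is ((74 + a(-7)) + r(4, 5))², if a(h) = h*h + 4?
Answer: 80653/5 - 508*√10/5 ≈ 15809.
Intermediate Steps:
B = -4 (B = -4 + 0 = -4)
a(h) = 4 + h² (a(h) = h² + 4 = 4 + h²)
r(b, W) = -2*√2/√W (r(b, W) = -4/√(W + W) = -4*√2/(2*√W) = -2*√2/√W)
((74 + a(-7)) + r(4, 5))² = ((74 + (4 + (-7)²)) - 2*√2/√5)² = ((74 + (4 + 49)) - 2*√2*√5/5)² = ((74 + 53) - 2*√10/5)² = (127 - 2*√10/5)²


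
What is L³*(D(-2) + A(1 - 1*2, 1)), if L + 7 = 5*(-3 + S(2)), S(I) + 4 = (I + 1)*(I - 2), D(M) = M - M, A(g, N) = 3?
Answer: -222264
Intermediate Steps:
D(M) = 0
S(I) = -4 + (1 + I)*(-2 + I) (S(I) = -4 + (I + 1)*(I - 2) = -4 + (1 + I)*(-2 + I))
L = -42 (L = -7 + 5*(-3 + (-6 + 2² - 1*2)) = -7 + 5*(-3 + (-6 + 4 - 2)) = -7 + 5*(-3 - 4) = -7 + 5*(-7) = -7 - 35 = -42)
L³*(D(-2) + A(1 - 1*2, 1)) = (-42)³*(0 + 3) = -74088*3 = -222264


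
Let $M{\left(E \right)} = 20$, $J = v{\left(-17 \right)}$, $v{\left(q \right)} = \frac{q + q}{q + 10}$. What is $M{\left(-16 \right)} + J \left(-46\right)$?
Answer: $- \frac{1424}{7} \approx -203.43$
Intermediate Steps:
$v{\left(q \right)} = \frac{2 q}{10 + q}$
$J = \frac{34}{7}$ ($J = 2 \left(-17\right) \frac{1}{10 - 17} = 2 \left(-17\right) \frac{1}{-7} = 2 \left(-17\right) \left(- \frac{1}{7}\right) = \frac{34}{7} \approx 4.8571$)
$M{\left(-16 \right)} + J \left(-46\right) = 20 + \frac{34}{7} \left(-46\right) = 20 - \frac{1564}{7} = - \frac{1424}{7}$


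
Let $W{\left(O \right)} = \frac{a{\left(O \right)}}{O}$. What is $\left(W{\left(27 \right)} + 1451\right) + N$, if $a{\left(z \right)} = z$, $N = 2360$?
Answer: $3812$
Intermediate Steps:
$W{\left(O \right)} = 1$ ($W{\left(O \right)} = \frac{O}{O} = 1$)
$\left(W{\left(27 \right)} + 1451\right) + N = \left(1 + 1451\right) + 2360 = 1452 + 2360 = 3812$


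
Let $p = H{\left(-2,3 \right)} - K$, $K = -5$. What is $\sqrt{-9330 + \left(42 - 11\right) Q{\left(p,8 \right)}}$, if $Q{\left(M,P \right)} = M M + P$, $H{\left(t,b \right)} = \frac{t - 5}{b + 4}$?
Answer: $9 i \sqrt{106} \approx 92.661 i$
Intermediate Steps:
$H{\left(t,b \right)} = \frac{-5 + t}{4 + b}$
$p = 4$ ($p = \frac{-5 - 2}{4 + 3} - -5 = \frac{1}{7} \left(-7\right) + 5 = -1 + 5 = 4$)
$Q{\left(M,P \right)} = P + M^{2}$ ($Q{\left(M,P \right)} = M^{2} + P = P + M^{2}$)
$\sqrt{-9330 + \left(42 - 11\right) Q{\left(p,8 \right)}} = \sqrt{-9330 + \left(42 - 11\right) \left(8 + 4^{2}\right)} = \sqrt{-9330 + 31 \left(8 + 16\right)} = \sqrt{-9330 + 31 \cdot 24} = \sqrt{-9330 + 744} = \sqrt{-8586} = 9 i \sqrt{106}$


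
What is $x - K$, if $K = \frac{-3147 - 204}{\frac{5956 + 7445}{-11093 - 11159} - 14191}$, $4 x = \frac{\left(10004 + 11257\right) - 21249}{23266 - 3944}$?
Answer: $- \frac{1439825610945}{6101724000626} \approx -0.23597$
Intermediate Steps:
$x = \frac{3}{19322}$ ($x = \frac{\left(\left(10004 + 11257\right) - 21249\right) \frac{1}{23266 - 3944}}{4} = \frac{\left(21261 - 21249\right) \frac{1}{19322}}{4} = \frac{12 \cdot \frac{1}{19322}}{4} = \frac{1}{4} \cdot \frac{6}{9661} = \frac{3}{19322} \approx 0.00015526$)
$K = \frac{74566452}{315791533}$ ($K = - \frac{3351}{\frac{13401}{-22252} - 14191} = - \frac{3351}{13401 \left(- \frac{1}{22252}\right) - 14191} = - \frac{3351}{- \frac{13401}{22252} - 14191} = - \frac{3351}{- \frac{315791533}{22252}} = \left(-3351\right) \left(- \frac{22252}{315791533}\right) = \frac{74566452}{315791533} \approx 0.23613$)
$x - K = \frac{3}{19322} - \frac{74566452}{315791533} = - \frac{1439825610945}{6101724000626}$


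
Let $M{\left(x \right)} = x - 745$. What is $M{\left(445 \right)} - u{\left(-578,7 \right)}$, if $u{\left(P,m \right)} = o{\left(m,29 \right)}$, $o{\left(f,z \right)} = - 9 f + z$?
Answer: $-266$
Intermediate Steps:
$o{\left(f,z \right)} = z - 9 f$
$u{\left(P,m \right)} = 29 - 9 m$
$M{\left(x \right)} = -745 + x$
$M{\left(445 \right)} - u{\left(-578,7 \right)} = \left(-745 + 445\right) - \left(29 - 63\right) = -300 - \left(29 - 63\right) = -300 - -34 = -300 + 34 = -266$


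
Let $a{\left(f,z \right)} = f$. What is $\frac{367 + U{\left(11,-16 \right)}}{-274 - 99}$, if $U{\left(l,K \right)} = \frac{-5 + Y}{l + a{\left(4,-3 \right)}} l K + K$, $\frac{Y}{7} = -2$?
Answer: $- \frac{8609}{5595} \approx -1.5387$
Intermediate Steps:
$Y = -14$ ($Y = 7 \left(-2\right) = -14$)
$U{\left(l,K \right)} = K - \frac{19 K l}{4 + l}$ ($U{\left(l,K \right)} = \frac{-5 - 14}{l + 4} l K + K = - \frac{19}{4 + l} l K + K = - \frac{19 l}{4 + l} K + K = - \frac{19 K l}{4 + l} + K = K - \frac{19 K l}{4 + l}$)
$\frac{367 + U{\left(11,-16 \right)}}{-274 - 99} = \frac{367 + 2 \left(-16\right) \frac{1}{4 + 11} \left(2 - 99\right)}{-274 - 99} = \frac{367 + 2 \left(-16\right) \frac{1}{15} \left(2 - 99\right)}{-373} = \left(367 + 2 \left(-16\right) \frac{1}{15} \left(-97\right)\right) \left(- \frac{1}{373}\right) = \left(367 + \frac{3104}{15}\right) \left(- \frac{1}{373}\right) = \frac{8609}{15} \left(- \frac{1}{373}\right) = - \frac{8609}{5595}$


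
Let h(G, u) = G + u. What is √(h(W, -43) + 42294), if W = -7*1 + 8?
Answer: 2*√10563 ≈ 205.55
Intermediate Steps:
W = 1 (W = -7 + 8 = 1)
√(h(W, -43) + 42294) = √((1 - 43) + 42294) = √(-42 + 42294) = √42252 = 2*√10563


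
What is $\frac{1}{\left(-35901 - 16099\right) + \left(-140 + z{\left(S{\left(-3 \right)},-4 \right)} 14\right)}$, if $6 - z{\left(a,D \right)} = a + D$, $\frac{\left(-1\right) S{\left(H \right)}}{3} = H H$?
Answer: $- \frac{1}{51622} \approx -1.9372 \cdot 10^{-5}$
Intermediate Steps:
$S{\left(H \right)} = - 3 H^{2}$ ($S{\left(H \right)} = - 3 H H = - 3 H^{2}$)
$z{\left(a,D \right)} = 6 - D - a$ ($z{\left(a,D \right)} = 6 - \left(a + D\right) = 6 - \left(D + a\right) = 6 - D - a$)
$\frac{1}{\left(-35901 - 16099\right) + \left(-140 + z{\left(S{\left(-3 \right)},-4 \right)} 14\right)} = \frac{1}{\left(-35901 - 16099\right) - \left(140 - \left(6 - -4 - - 3 \left(-3\right)^{2}\right) 14\right)} = \frac{1}{-52000 - \left(140 - \left(6 + 4 - \left(-3\right) 9\right) 14\right)} = \frac{1}{-52000 - \left(140 - \left(6 + 4 - -27\right) 14\right)} = \frac{1}{-52000 - \left(140 - \left(6 + 4 + 27\right) 14\right)} = \frac{1}{-52000 + \left(-140 + 37 \cdot 14\right)} = \frac{1}{-52000 + \left(-140 + 518\right)} = \frac{1}{-52000 + 378} = \frac{1}{-51622} = - \frac{1}{51622}$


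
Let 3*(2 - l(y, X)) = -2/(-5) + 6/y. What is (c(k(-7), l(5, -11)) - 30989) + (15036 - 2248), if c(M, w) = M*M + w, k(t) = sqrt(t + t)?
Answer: -273203/15 ≈ -18214.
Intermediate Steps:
k(t) = sqrt(2)*sqrt(t) (k(t) = sqrt(2*t) = sqrt(2)*sqrt(t))
l(y, X) = 28/15 - 2/y (l(y, X) = 2 - (-2/(-5) + 6/y)/3 = 2 - (-2*(-1/5) + 6/y)/3 = 2 - (2/5 + 6/y)/3 = 2 + (-2/15 - 2/y) = 28/15 - 2/y)
c(M, w) = w + M**2 (c(M, w) = M**2 + w = w + M**2)
(c(k(-7), l(5, -11)) - 30989) + (15036 - 2248) = (((28/15 - 2/5) + (sqrt(2)*sqrt(-7))**2) - 30989) + (15036 - 2248) = (((28/15 - 2*1/5) + (sqrt(2)*(I*sqrt(7)))**2) - 30989) + 12788 = (((28/15 - 2/5) + (I*sqrt(14))**2) - 30989) + 12788 = ((22/15 - 14) - 30989) + 12788 = (-188/15 - 30989) + 12788 = -465023/15 + 12788 = -273203/15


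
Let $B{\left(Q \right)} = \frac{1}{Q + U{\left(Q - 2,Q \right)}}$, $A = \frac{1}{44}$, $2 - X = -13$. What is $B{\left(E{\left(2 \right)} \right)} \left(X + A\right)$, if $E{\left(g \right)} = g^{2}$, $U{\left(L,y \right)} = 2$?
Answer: $\frac{661}{264} \approx 2.5038$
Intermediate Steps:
$X = 15$ ($X = 2 - -13 = 2 + 13 = 15$)
$A = \frac{1}{44} \approx 0.022727$
$B{\left(Q \right)} = \frac{1}{2 + Q}$ ($B{\left(Q \right)} = \frac{1}{Q + 2} = \frac{1}{2 + Q}$)
$B{\left(E{\left(2 \right)} \right)} \left(X + A\right) = \frac{15 + \frac{1}{44}}{2 + 2^{2}} = \frac{1}{2 + 4} \cdot \frac{661}{44} = \frac{1}{6} \cdot \frac{661}{44} = \frac{661}{264}$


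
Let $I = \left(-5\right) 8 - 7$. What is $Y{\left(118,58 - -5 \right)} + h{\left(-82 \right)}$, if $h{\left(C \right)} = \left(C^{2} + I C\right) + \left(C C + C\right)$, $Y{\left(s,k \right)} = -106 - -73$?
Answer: $17187$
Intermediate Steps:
$Y{\left(s,k \right)} = -33$ ($Y{\left(s,k \right)} = -106 + 73 = -33$)
$I = -47$ ($I = -40 - 7 = -47$)
$h{\left(C \right)} = - 46 C + 2 C^{2}$ ($h{\left(C \right)} = \left(C^{2} - 47 C\right) + \left(C C + C\right) = \left(C^{2} - 47 C\right) + \left(C^{2} + C\right) = \left(C^{2} - 47 C\right) + \left(C + C^{2}\right) = - 46 C + 2 C^{2}$)
$Y{\left(118,58 - -5 \right)} + h{\left(-82 \right)} = -33 + 2 \left(-82\right) \left(-23 - 82\right) = -33 + 2 \left(-82\right) \left(-105\right) = -33 + 17220 = 17187$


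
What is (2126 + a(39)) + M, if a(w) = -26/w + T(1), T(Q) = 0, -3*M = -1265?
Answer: 2547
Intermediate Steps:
M = 1265/3 (M = -1/3*(-1265) = 1265/3 ≈ 421.67)
a(w) = -26/w (a(w) = -26/w + 0 = -26/w)
(2126 + a(39)) + M = (2126 - 26/39) + 1265/3 = (2126 - 26*1/39) + 1265/3 = (2126 - 2/3) + 1265/3 = 6376/3 + 1265/3 = 2547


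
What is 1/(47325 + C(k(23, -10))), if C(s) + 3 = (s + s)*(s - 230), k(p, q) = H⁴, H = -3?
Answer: 1/23184 ≈ 4.3133e-5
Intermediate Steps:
k(p, q) = 81 (k(p, q) = (-3)⁴ = 81)
C(s) = -3 + 2*s*(-230 + s) (C(s) = -3 + (s + s)*(s - 230) = -3 + (2*s)*(-230 + s) = -3 + 2*s*(-230 + s))
1/(47325 + C(k(23, -10))) = 1/(47325 + (-3 - 460*81 + 2*81²)) = 1/(47325 + (-3 - 37260 + 2*6561)) = 1/(47325 + (-3 - 37260 + 13122)) = 1/(47325 - 24141) = 1/23184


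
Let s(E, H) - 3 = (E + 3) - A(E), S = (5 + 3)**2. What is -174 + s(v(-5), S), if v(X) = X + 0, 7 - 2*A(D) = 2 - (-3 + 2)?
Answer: -175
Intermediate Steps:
A(D) = 2 (A(D) = 7/2 - (2 - (-3 + 2))/2 = 7/2 - (2 - 1*(-1))/2 = 7/2 - (2 + 1)/2 = 7/2 - 1/2*3 = 7/2 - 3/2 = 2)
v(X) = X
S = 64 (S = 8**2 = 64)
s(E, H) = 4 + E (s(E, H) = 3 + ((E + 3) - 1*2) = 3 + ((3 + E) - 2) = 3 + (1 + E) = 4 + E)
-174 + s(v(-5), S) = -174 + (4 - 5) = -174 - 1 = -175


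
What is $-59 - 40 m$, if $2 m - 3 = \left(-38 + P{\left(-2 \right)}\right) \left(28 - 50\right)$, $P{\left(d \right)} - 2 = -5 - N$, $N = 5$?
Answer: $-20359$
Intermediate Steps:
$P{\left(d \right)} = -8$ ($P{\left(d \right)} = 2 - 10 = -8$)
$m = \frac{1015}{2}$ ($m = \frac{3}{2} + \frac{\left(-38 - 8\right) \left(28 - 50\right)}{2} = \frac{3}{2} + \frac{\left(-46\right) \left(-22\right)}{2} = \frac{3}{2} + \frac{1}{2} \cdot 1012 = \frac{3}{2} + 506 = \frac{1015}{2} \approx 507.5$)
$-59 - 40 m = -59 - 20300 = -20359$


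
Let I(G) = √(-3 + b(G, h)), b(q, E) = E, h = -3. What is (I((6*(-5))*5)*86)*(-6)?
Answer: -516*I*√6 ≈ -1263.9*I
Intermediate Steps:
I(G) = I*√6 (I(G) = √(-3 - 3) = √(-6) = I*√6)
(I((6*(-5))*5)*86)*(-6) = ((I*√6)*86)*(-6) = (86*I*√6)*(-6) = -516*I*√6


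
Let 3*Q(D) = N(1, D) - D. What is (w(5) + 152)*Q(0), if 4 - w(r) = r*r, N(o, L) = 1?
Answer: 131/3 ≈ 43.667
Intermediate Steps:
w(r) = 4 - r² (w(r) = 4 - r*r = 4 - r²)
Q(D) = ⅓ - D/3 (Q(D) = (1 - D)/3 = ⅓ - D/3)
(w(5) + 152)*Q(0) = ((4 - 1*5²) + 152)*(⅓ - ⅓*0) = ((4 - 1*25) + 152)*(⅓ + 0) = ((4 - 25) + 152)*(⅓) = (-21 + 152)*(⅓) = 131*(⅓) = 131/3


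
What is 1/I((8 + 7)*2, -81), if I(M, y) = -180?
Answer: -1/180 ≈ -0.0055556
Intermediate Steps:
1/I((8 + 7)*2, -81) = 1/(-180) = -1/180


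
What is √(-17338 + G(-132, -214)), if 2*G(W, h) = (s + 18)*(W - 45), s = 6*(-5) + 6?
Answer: 49*I*√7 ≈ 129.64*I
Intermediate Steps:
s = -24 (s = -30 + 6 = -24)
G(W, h) = 135 - 3*W (G(W, h) = ((-24 + 18)*(W - 45))/2 = (-6*(-45 + W))/2 = (270 - 6*W)/2 = 135 - 3*W)
√(-17338 + G(-132, -214)) = √(-17338 + (135 - 3*(-132))) = √(-17338 + (135 + 396)) = √(-17338 + 531) = √(-16807) = 49*I*√7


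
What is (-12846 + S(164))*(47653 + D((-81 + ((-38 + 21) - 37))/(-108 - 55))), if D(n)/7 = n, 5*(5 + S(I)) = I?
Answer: -497883498944/815 ≈ -6.1090e+8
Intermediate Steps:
S(I) = -5 + I/5
D(n) = 7*n
(-12846 + S(164))*(47653 + D((-81 + ((-38 + 21) - 37))/(-108 - 55))) = (-12846 + (-5 + (⅕)*164))*(47653 + 7*((-81 + ((-38 + 21) - 37))/(-108 - 55))) = (-12846 + (-5 + 164/5))*(47653 + 7*((-81 + (-17 - 37))/(-163))) = (-12846 + 139/5)*(47653 + 7*((-81 - 54)*(-1/163))) = -64091*(47653 + 7*(-135*(-1/163)))/5 = -64091*(47653 + 7*(135/163))/5 = -64091*(47653 + 945/163)/5 = -64091/5*7768384/163 = -497883498944/815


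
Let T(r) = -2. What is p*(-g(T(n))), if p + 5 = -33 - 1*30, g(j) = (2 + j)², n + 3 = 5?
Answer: 0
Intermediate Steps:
n = 2 (n = -3 + 5 = 2)
p = -68 (p = -5 + (-33 - 1*30) = -5 + (-33 - 30) = -5 - 63 = -68)
p*(-g(T(n))) = -(-68)*(2 - 2)² = -(-68)*0² = -(-68)*0 = -68*0 = 0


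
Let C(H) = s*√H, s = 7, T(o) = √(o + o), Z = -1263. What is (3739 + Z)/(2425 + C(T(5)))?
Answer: 7061807337500/6916350073323 - 20384598500*10^(¼)/6916350073323 - 849268*10^(¾)/34581750366615 + 58842140*√10/6916350073323 ≈ 1.0158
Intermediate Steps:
T(o) = √2*√o (T(o) = √(2*o) = √2*√o)
C(H) = 7*√H
(3739 + Z)/(2425 + C(T(5))) = (3739 - 1263)/(2425 + 7*√(√2*√5)) = 2476/(2425 + 7*√(√10)) = 2476/(2425 + 7*10^(¼))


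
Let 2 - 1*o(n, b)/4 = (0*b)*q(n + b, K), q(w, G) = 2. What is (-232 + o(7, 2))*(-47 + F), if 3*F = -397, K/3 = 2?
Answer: 120512/3 ≈ 40171.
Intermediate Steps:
K = 6 (K = 3*2 = 6)
o(n, b) = 8 (o(n, b) = 8 - 4*0*b*2 = 8 - 0*2 = 8 - 4*0 = 8 + 0 = 8)
F = -397/3 (F = (⅓)*(-397) = -397/3 ≈ -132.33)
(-232 + o(7, 2))*(-47 + F) = (-232 + 8)*(-47 - 397/3) = -224*(-538/3) = 120512/3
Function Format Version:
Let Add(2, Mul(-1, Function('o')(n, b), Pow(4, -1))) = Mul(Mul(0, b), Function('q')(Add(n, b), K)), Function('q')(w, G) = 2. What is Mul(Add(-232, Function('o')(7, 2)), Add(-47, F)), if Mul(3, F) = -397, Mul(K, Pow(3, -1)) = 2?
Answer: Rational(120512, 3) ≈ 40171.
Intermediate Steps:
K = 6 (K = Mul(3, 2) = 6)
Function('o')(n, b) = 8 (Function('o')(n, b) = Add(8, Mul(-4, Mul(Mul(0, b), 2))) = Add(8, Mul(-4, Mul(0, 2))) = Add(8, Mul(-4, 0)) = Add(8, 0) = 8)
F = Rational(-397, 3) (F = Mul(Rational(1, 3), -397) = Rational(-397, 3) ≈ -132.33)
Mul(Add(-232, Function('o')(7, 2)), Add(-47, F)) = Mul(Add(-232, 8), Add(-47, Rational(-397, 3))) = Mul(-224, Rational(-538, 3)) = Rational(120512, 3)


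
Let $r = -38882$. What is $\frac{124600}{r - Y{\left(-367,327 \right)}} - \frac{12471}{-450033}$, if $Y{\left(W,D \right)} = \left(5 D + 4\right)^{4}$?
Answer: $\frac{29998225851287311}{1082527462614543153} \approx 0.027711$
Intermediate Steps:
$Y{\left(W,D \right)} = \left(4 + 5 D\right)^{4}$
$\frac{124600}{r - Y{\left(-367,327 \right)}} - \frac{12471}{-450033} = \frac{124600}{-38882 - \left(4 + 5 \cdot 327\right)^{4}} - \frac{12471}{-450033} = \frac{124600}{-38882 - \left(4 + 1635\right)^{4}} - - \frac{4157}{150011} = \frac{124600}{-38882 - 1639^{4}} + \frac{4157}{150011} = \frac{124600}{-38882 - 7216320515041} + \frac{4157}{150011} = \frac{124600}{-7216320553923} + \frac{4157}{150011} = 124600 \left(- \frac{1}{7216320553923}\right) + \frac{4157}{150011} = - \frac{124600}{7216320553923} + \frac{4157}{150011} = \frac{29998225851287311}{1082527462614543153}$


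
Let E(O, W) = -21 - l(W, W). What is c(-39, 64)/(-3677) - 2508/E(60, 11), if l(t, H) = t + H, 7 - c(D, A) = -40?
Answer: 9219895/158111 ≈ 58.313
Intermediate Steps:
c(D, A) = 47 (c(D, A) = 7 - 1*(-40) = 7 + 40 = 47)
l(t, H) = H + t
E(O, W) = -21 - 2*W (E(O, W) = -21 - (W + W) = -21 - 2*W)
c(-39, 64)/(-3677) - 2508/E(60, 11) = 47/(-3677) - 2508/(-21 - 2*11) = 47*(-1/3677) - 2508/(-21 - 22) = -47/3677 - 2508/(-43) = -47/3677 - 2508*(-1/43) = -47/3677 + 2508/43 = 9219895/158111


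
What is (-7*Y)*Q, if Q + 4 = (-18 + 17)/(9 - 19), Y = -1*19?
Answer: -5187/10 ≈ -518.70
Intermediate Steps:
Y = -19
Q = -39/10 (Q = -4 + (-18 + 17)/(9 - 19) = -4 - 1/(-10) = -4 - 1*(-1/10) = -4 + 1/10 = -39/10 ≈ -3.9000)
(-7*Y)*Q = -7*(-19)*(-39/10) = 133*(-39/10) = -5187/10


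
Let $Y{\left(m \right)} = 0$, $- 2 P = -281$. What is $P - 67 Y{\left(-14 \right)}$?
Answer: $\frac{281}{2} \approx 140.5$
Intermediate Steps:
$P = \frac{281}{2}$ ($P = \left(- \frac{1}{2}\right) \left(-281\right) = \frac{281}{2} \approx 140.5$)
$P - 67 Y{\left(-14 \right)} = \frac{281}{2} - 0 = \frac{281}{2} + 0 = \frac{281}{2}$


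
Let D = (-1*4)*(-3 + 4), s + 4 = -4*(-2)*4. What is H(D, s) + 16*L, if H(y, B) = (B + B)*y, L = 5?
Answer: -144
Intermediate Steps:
s = 28 (s = -4 - 4*(-2)*4 = -4 + 8*4 = -4 + 32 = 28)
D = -4 (D = -4*1 = -4)
H(y, B) = 2*B*y (H(y, B) = (2*B)*y = 2*B*y)
H(D, s) + 16*L = 2*28*(-4) + 16*5 = -224 + 80 = -144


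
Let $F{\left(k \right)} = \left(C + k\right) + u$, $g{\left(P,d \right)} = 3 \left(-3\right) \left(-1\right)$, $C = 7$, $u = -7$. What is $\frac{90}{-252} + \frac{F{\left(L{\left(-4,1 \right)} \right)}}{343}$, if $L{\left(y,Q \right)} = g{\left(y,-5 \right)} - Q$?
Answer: $- \frac{229}{686} \approx -0.33382$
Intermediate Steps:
$g{\left(P,d \right)} = 9$ ($g{\left(P,d \right)} = \left(-9\right) \left(-1\right) = 9$)
$L{\left(y,Q \right)} = 9 - Q$
$F{\left(k \right)} = k$ ($F{\left(k \right)} = \left(7 + k\right) - 7 = k$)
$\frac{90}{-252} + \frac{F{\left(L{\left(-4,1 \right)} \right)}}{343} = \frac{90}{-252} + \frac{9 - 1}{343} = 90 \left(- \frac{1}{252}\right) + \left(9 - 1\right) \frac{1}{343} = - \frac{5}{14} + 8 \cdot \frac{1}{343} = - \frac{5}{14} + \frac{8}{343} = - \frac{229}{686}$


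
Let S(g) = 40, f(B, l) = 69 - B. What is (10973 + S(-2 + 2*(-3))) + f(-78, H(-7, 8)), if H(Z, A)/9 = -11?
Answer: 11160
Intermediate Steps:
H(Z, A) = -99 (H(Z, A) = 9*(-11) = -99)
(10973 + S(-2 + 2*(-3))) + f(-78, H(-7, 8)) = (10973 + 40) + (69 - 1*(-78)) = 11013 + (69 + 78) = 11013 + 147 = 11160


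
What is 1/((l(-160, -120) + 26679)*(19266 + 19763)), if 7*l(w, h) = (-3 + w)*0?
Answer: 1/1041254691 ≈ 9.6038e-10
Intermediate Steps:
l(w, h) = 0 (l(w, h) = ((-3 + w)*0)/7 = (⅐)*0 = 0)
1/((l(-160, -120) + 26679)*(19266 + 19763)) = 1/((0 + 26679)*(19266 + 19763)) = 1/(26679*39029) = 1/1041254691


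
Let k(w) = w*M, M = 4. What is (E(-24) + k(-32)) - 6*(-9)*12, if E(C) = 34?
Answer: 554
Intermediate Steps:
k(w) = 4*w (k(w) = w*4 = 4*w)
(E(-24) + k(-32)) - 6*(-9)*12 = (34 + 4*(-32)) - 6*(-9)*12 = (34 - 128) + 54*12 = -94 + 648 = 554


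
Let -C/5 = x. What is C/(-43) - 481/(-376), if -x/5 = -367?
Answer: 3470483/16168 ≈ 214.65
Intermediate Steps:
x = 1835 (x = -5*(-367) = 1835)
C = -9175 (C = -5*1835 = -9175)
C/(-43) - 481/(-376) = -9175/(-43) - 481/(-376) = -9175*(-1/43) - 481*(-1/376) = 9175/43 + 481/376 = 3470483/16168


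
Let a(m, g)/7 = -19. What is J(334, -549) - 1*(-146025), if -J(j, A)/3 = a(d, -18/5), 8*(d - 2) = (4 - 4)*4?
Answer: 146424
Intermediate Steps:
d = 2 (d = 2 + ((4 - 4)*4)/8 = 2 + (0*4)/8 = 2 + (⅛)*0 = 2 + 0 = 2)
a(m, g) = -133 (a(m, g) = 7*(-19) = -133)
J(j, A) = 399 (J(j, A) = -3*(-133) = 399)
J(334, -549) - 1*(-146025) = 399 - 1*(-146025) = 399 + 146025 = 146424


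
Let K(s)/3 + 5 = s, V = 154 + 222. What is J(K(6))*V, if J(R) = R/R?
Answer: 376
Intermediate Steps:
V = 376
K(s) = -15 + 3*s
J(R) = 1
J(K(6))*V = 1*376 = 376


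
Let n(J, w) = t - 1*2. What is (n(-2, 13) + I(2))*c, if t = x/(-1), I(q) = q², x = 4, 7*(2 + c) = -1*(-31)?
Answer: -34/7 ≈ -4.8571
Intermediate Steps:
c = 17/7 (c = -2 + (-1*(-31))/7 = -2 + (⅐)*31 = -2 + 31/7 = 17/7 ≈ 2.4286)
t = -4 (t = 4/(-1) = 4*(-1) = -4)
n(J, w) = -6 (n(J, w) = -4 - 1*2 = -4 - 2 = -6)
(n(-2, 13) + I(2))*c = (-6 + 2²)*(17/7) = (-6 + 4)*(17/7) = -2*17/7 = -34/7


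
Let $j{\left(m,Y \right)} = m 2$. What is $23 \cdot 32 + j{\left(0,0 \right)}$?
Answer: $736$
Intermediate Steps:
$j{\left(m,Y \right)} = 2 m$
$23 \cdot 32 + j{\left(0,0 \right)} = 23 \cdot 32 + 2 \cdot 0 = 736 + 0 = 736$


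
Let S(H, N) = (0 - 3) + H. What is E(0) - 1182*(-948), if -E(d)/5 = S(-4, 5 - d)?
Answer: 1120571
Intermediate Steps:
S(H, N) = -3 + H
E(d) = 35 (E(d) = -5*(-3 - 4) = -5*(-7) = 35)
E(0) - 1182*(-948) = 35 - 1182*(-948) = 35 + 1120536 = 1120571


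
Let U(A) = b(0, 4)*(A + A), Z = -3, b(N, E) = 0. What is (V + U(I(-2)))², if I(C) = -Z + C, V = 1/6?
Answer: 1/36 ≈ 0.027778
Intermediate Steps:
V = ⅙ ≈ 0.16667
I(C) = 3 + C (I(C) = -1*(-3) + C = 3 + C)
U(A) = 0 (U(A) = 0*(A + A) = 0*(2*A) = 0)
(V + U(I(-2)))² = (⅙ + 0)² = (⅙)² = 1/36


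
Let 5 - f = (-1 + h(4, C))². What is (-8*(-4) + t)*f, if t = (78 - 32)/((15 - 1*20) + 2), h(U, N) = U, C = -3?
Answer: -200/3 ≈ -66.667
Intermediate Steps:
f = -4 (f = 5 - (-1 + 4)² = 5 - 1*3² = 5 - 1*9 = 5 - 9 = -4)
t = -46/3 (t = 46/((15 - 20) + 2) = 46/(-5 + 2) = 46/(-3) = 46*(-⅓) = -46/3 ≈ -15.333)
(-8*(-4) + t)*f = (-8*(-4) - 46/3)*(-4) = (32 - 46/3)*(-4) = (50/3)*(-4) = -200/3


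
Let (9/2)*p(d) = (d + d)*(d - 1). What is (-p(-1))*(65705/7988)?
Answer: -131410/17973 ≈ -7.3115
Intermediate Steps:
p(d) = 4*d*(-1 + d)/9 (p(d) = 2*((d + d)*(d - 1))/9 = 2*((2*d)*(-1 + d))/9 = 2*(2*d*(-1 + d))/9 = 4*d*(-1 + d)/9)
(-p(-1))*(65705/7988) = (-4*(-1)*(-1 - 1)/9)*(65705/7988) = (-4*(-1)*(-2)/9)*(65705*(1/7988)) = -1*8/9*(65705/7988) = -8/9*65705/7988 = -131410/17973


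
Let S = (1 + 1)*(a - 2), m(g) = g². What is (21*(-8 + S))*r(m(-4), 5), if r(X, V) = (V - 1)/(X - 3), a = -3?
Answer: -1512/13 ≈ -116.31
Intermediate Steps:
r(X, V) = (-1 + V)/(-3 + X)
S = -10 (S = (1 + 1)*(-3 - 2) = 2*(-5) = -10)
(21*(-8 + S))*r(m(-4), 5) = (21*(-8 - 10))*((-1 + 5)/(-3 + (-4)²)) = (21*(-18))*(4/(-3 + 16)) = -378*4/13 = -1512/13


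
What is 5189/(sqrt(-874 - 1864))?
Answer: -5189*I*sqrt(2)/74 ≈ -99.167*I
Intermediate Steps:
5189/(sqrt(-874 - 1864)) = 5189/(sqrt(-2738)) = 5189/((37*I*sqrt(2))) = 5189*(-I*sqrt(2)/74) = -5189*I*sqrt(2)/74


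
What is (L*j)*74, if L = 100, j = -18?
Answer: -133200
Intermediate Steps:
(L*j)*74 = (100*(-18))*74 = -1800*74 = -133200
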